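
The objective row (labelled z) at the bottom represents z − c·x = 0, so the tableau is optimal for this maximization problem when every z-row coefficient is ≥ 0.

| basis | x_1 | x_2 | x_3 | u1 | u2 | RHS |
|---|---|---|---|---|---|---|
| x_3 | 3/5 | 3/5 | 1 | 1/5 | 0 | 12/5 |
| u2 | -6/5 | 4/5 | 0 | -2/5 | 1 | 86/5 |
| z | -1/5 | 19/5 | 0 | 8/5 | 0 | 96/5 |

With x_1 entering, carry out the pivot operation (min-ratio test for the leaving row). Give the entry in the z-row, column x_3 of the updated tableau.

1/3

Ratio test on column x_1 — row 1: (12/5)/(3/5) = 4; row 2: entry -6/5 ≤ 0. Minimum is 4 at row 1 (x_3 leaves); pivot element 3/5.
Divide row 1 by 3/5; eliminate column x_1 from the other rows.
z-row update in column x_3: 0 − (-1/5)·(5/3) = 1/3.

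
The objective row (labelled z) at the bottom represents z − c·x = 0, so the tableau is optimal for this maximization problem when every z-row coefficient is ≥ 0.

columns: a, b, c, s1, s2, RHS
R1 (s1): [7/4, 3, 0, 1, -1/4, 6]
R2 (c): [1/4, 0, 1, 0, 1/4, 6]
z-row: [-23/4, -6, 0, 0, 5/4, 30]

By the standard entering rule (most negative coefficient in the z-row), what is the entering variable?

b

Negative z-row entries: a: -23/4, b: -6.
The most negative is -6 in column b, so b enters.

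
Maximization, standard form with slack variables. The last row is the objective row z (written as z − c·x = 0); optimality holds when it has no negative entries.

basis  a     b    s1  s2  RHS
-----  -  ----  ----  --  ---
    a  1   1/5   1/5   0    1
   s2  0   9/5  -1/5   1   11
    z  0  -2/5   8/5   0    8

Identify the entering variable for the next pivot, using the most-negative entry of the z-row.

Negative z-row entries: b: -2/5.
The most negative is -2/5 in column b, so b enters.

b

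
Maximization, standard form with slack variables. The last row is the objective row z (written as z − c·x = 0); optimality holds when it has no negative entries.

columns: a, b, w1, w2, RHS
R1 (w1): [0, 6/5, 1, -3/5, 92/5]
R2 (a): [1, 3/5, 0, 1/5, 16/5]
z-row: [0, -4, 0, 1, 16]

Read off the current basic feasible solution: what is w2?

0

w2 is not in the basis, so in the current basic feasible solution w2 = 0.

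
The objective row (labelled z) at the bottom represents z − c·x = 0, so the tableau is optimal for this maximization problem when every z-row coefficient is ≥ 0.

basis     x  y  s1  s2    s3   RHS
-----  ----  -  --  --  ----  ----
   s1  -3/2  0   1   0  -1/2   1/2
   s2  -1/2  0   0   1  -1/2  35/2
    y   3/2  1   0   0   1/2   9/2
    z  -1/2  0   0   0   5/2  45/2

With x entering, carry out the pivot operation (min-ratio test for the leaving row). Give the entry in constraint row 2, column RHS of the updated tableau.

19

Ratio test on column x — row 1: entry -3/2 ≤ 0; row 2: entry -1/2 ≤ 0; row 3: (9/2)/(3/2) = 3. Minimum is 3 at row 3 (y leaves); pivot element 3/2.
Divide row 3 by 3/2; eliminate column x from the other rows.
Row 2 update in column RHS: 35/2 − (-1/2)·3 = 19.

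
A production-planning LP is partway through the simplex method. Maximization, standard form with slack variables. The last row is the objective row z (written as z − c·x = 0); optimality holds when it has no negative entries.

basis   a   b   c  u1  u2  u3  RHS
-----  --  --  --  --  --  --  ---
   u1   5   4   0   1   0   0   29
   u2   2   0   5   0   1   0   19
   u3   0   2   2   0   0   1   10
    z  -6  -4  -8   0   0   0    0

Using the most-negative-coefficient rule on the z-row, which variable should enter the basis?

c

Negative z-row entries: a: -6, b: -4, c: -8.
The most negative is -8 in column c, so c enters.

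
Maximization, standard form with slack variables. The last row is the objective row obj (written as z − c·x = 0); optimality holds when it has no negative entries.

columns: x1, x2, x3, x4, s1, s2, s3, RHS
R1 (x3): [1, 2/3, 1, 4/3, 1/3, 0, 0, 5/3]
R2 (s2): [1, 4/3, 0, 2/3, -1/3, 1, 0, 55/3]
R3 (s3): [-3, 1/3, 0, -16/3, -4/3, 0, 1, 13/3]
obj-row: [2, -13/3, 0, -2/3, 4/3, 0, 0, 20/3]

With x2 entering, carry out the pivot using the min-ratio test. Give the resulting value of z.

Ratio test on column x2 — row 1: (5/3)/(2/3) = 5/2; row 2: (55/3)/(4/3) = 55/4; row 3: (13/3)/(1/3) = 13. Minimum is 5/2 at row 1 (x3 leaves); pivot element 2/3.
Pivot on row 1; the obj-row RHS becomes 20/3 − (-13/3)·(5/2) = 35/2.

35/2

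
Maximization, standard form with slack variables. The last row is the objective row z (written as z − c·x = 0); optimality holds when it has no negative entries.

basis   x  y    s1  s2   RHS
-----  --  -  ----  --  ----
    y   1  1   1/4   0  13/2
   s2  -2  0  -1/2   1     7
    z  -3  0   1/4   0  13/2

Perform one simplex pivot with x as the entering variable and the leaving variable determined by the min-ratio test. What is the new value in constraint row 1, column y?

1

Ratio test on column x — row 1: (13/2)/1 = 13/2; row 2: entry -2 ≤ 0. Minimum is 13/2 at row 1 (y leaves); pivot element 1.
Divide row 1 by 1; eliminate column x from the other rows.
In the new row 1, the y entry is the old entry divided by the pivot: 1/1 = 1.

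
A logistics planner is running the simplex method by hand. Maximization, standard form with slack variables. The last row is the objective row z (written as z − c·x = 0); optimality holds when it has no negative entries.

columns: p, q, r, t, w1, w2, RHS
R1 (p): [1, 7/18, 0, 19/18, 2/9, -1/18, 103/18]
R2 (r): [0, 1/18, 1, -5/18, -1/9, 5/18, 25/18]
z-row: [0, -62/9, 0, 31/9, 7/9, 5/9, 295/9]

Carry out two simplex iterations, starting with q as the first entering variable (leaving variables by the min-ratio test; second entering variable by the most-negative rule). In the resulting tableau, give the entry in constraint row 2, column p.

-1/2

Ratio test on column q — row 1: (103/18)/(7/18) = 103/7; row 2: (25/18)/(1/18) = 25. Minimum is 103/7 at row 1 (p leaves); pivot element 7/18.
Divide row 1 by 7/18; eliminate column q from the other rows.
Second iteration: most negative z-row entry is -3/7 in column w2, so w2 enters.
Ratio test on column w2 — row 1: entry -1/7 ≤ 0; row 2: (4/7)/(2/7) = 2. Minimum is 2 at row 2 (r leaves); pivot element 2/7.
Divide row 2 by 2/7; eliminate column w2 from the other rows.
After both pivots, the entry at constraint row 2, column p is -1/2.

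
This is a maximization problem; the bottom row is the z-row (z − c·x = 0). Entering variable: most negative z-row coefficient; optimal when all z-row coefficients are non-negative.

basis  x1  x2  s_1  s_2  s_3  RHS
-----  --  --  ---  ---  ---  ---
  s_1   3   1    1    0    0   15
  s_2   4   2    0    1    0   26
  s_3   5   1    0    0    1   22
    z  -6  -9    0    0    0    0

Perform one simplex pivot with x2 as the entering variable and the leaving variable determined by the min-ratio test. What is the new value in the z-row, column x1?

12

Ratio test on column x2 — row 1: 15/1 = 15; row 2: 26/2 = 13; row 3: 22/1 = 22. Minimum is 13 at row 2 (s_2 leaves); pivot element 2.
Divide row 2 by 2; eliminate column x2 from the other rows.
z-row update in column x1: -6 − (-9)·2 = 12.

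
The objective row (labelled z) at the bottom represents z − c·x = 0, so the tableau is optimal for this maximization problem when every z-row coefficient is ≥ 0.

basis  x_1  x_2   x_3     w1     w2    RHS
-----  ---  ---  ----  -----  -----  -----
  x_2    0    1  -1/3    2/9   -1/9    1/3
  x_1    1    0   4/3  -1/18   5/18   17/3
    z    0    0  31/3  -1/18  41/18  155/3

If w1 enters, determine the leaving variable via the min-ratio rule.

Column w1 entries and ratios — x_2: (1/3)/(2/9) = 3/2; x_1: -1/18 ≤ 0, skip.
Smallest ratio is 3/2 in the row of x_2, so x_2 leaves.

x_2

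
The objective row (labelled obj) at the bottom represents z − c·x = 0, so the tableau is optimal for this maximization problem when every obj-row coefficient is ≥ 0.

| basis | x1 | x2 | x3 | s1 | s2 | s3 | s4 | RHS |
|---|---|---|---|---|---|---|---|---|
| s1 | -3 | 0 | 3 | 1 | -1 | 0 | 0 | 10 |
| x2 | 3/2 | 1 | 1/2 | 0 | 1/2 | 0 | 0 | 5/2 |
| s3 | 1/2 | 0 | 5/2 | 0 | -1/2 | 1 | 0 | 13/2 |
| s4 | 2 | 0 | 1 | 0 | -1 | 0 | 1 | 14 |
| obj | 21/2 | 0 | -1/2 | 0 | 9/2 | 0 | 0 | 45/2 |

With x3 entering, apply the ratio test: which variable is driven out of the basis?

Column x3 entries and ratios — s1: 10/3 = 10/3; x2: (5/2)/(1/2) = 5; s3: (13/2)/(5/2) = 13/5; s4: 14/1 = 14.
Smallest ratio is 13/5 in the row of s3, so s3 leaves.

s3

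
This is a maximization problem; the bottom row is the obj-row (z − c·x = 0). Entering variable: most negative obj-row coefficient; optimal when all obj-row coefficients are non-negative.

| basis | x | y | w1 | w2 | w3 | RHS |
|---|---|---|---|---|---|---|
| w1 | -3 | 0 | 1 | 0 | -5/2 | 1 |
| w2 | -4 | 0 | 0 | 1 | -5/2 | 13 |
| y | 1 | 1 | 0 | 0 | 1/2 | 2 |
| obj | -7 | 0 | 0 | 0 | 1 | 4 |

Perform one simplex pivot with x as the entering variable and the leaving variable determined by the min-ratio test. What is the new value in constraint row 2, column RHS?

Ratio test on column x — row 1: entry -3 ≤ 0; row 2: entry -4 ≤ 0; row 3: 2/1 = 2. Minimum is 2 at row 3 (y leaves); pivot element 1.
Divide row 3 by 1; eliminate column x from the other rows.
Row 2 update in column RHS: 13 − (-4)·2 = 21.

21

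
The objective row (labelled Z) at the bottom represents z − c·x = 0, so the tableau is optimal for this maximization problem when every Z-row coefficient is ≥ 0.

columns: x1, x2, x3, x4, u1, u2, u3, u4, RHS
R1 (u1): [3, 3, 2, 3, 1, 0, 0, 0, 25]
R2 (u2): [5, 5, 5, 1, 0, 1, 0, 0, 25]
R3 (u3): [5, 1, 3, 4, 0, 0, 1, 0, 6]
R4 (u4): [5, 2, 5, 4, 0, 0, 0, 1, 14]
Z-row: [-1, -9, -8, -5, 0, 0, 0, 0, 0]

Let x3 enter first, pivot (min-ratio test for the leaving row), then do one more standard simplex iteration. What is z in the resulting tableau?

89/2

Ratio test on column x3 — row 1: 25/2 = 25/2; row 2: 25/5 = 5; row 3: 6/3 = 2; row 4: 14/5 = 14/5. Minimum is 2 at row 3 (u3 leaves); pivot element 3.
Pivot on row 3; the Z-row RHS becomes 0 − (-8)·2 = 16.
Next entering variable (most negative Z-row entry -19/3): x2.
Ratio test on column x2 — row 1: 21/(7/3) = 9; row 2: 15/(10/3) = 9/2; row 3: 2/(1/3) = 6; row 4: 4/(1/3) = 12. Minimum is 9/2 at row 2 (u2 leaves); pivot element 10/3.
After the second pivot the Z-row RHS is 16 − (-19/3)·(9/2) = 89/2.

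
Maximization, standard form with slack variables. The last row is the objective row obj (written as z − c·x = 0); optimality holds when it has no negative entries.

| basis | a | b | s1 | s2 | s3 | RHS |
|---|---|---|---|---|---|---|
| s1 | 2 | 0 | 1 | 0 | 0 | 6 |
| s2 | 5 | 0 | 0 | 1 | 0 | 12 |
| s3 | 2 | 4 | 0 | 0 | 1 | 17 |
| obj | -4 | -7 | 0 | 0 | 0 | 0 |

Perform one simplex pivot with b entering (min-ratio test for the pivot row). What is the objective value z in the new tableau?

119/4

Ratio test on column b — row 1: entry 0 ≤ 0; row 2: entry 0 ≤ 0; row 3: 17/4 = 17/4. Minimum is 17/4 at row 3 (s3 leaves); pivot element 4.
Pivot on row 3; the obj-row RHS becomes 0 − (-7)·(17/4) = 119/4.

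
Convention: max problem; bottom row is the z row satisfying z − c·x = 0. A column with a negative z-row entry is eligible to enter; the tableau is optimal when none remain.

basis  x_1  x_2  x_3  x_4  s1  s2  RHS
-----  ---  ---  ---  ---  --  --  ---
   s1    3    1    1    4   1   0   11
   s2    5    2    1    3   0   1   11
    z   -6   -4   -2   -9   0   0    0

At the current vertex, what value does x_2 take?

x_2 is not in the basis, so in the current basic feasible solution x_2 = 0.

0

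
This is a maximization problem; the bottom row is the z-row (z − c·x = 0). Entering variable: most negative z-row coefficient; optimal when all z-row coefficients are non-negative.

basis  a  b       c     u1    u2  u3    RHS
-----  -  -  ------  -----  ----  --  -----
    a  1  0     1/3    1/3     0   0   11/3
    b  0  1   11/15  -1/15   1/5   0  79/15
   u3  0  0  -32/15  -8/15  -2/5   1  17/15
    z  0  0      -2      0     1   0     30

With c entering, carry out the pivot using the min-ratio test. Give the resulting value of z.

Ratio test on column c — row 1: (11/3)/(1/3) = 11; row 2: (79/15)/(11/15) = 79/11; row 3: entry -32/15 ≤ 0. Minimum is 79/11 at row 2 (b leaves); pivot element 11/15.
Pivot on row 2; the z-row RHS becomes 30 − (-2)·(79/11) = 488/11.

488/11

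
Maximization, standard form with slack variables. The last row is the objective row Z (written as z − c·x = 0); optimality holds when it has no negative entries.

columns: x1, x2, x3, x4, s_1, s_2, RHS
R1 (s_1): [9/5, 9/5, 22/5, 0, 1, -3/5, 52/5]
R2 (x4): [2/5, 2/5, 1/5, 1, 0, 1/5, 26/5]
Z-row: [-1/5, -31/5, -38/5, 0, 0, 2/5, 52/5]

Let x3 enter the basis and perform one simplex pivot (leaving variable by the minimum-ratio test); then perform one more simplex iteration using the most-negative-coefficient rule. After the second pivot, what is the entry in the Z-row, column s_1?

Ratio test on column x3 — row 1: (52/5)/(22/5) = 26/11; row 2: (26/5)/(1/5) = 26. Minimum is 26/11 at row 1 (s_1 leaves); pivot element 22/5.
Divide row 1 by 22/5; eliminate column x3 from the other rows.
Second iteration: most negative Z-row entry is -34/11 in column x2, so x2 enters.
Ratio test on column x2 — row 1: (26/11)/(9/22) = 52/9; row 2: (52/11)/(7/22) = 104/7. Minimum is 52/9 at row 1 (x3 leaves); pivot element 9/22.
Divide row 1 by 9/22; eliminate column x2 from the other rows.
After both pivots, the entry at the Z-row, column s_1 is 31/9.

31/9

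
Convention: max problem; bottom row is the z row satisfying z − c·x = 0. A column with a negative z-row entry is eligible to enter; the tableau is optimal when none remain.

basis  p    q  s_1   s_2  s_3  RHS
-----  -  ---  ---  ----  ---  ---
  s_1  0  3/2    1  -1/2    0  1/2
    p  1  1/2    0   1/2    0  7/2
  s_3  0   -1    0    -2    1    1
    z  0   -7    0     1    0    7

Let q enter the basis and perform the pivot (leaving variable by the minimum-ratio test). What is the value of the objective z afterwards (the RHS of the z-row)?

28/3

Ratio test on column q — row 1: (1/2)/(3/2) = 1/3; row 2: (7/2)/(1/2) = 7; row 3: entry -1 ≤ 0. Minimum is 1/3 at row 1 (s_1 leaves); pivot element 3/2.
Pivot on row 1; the z-row RHS becomes 7 − (-7)·(1/3) = 28/3.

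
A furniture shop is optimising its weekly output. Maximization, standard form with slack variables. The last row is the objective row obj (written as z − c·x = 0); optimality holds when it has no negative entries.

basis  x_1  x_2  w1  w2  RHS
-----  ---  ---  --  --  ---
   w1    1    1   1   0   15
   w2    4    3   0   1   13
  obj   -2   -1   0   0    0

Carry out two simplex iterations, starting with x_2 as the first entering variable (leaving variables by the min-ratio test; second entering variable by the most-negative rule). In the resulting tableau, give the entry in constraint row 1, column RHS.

Ratio test on column x_2 — row 1: 15/1 = 15; row 2: 13/3 = 13/3. Minimum is 13/3 at row 2 (w2 leaves); pivot element 3.
Divide row 2 by 3; eliminate column x_2 from the other rows.
Second iteration: most negative obj-row entry is -2/3 in column x_1, so x_1 enters.
Ratio test on column x_1 — row 1: entry -1/3 ≤ 0; row 2: (13/3)/(4/3) = 13/4. Minimum is 13/4 at row 2 (x_2 leaves); pivot element 4/3.
Divide row 2 by 4/3; eliminate column x_1 from the other rows.
After both pivots, the entry at constraint row 1, column RHS is 47/4.

47/4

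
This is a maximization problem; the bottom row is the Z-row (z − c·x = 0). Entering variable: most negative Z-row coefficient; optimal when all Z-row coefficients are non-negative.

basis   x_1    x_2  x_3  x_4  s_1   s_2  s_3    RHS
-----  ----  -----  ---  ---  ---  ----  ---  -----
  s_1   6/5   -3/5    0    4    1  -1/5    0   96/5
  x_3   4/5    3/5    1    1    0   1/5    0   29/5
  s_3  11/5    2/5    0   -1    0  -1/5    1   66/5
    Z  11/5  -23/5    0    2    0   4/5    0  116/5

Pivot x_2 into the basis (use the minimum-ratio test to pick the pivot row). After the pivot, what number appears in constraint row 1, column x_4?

5

Ratio test on column x_2 — row 1: entry -3/5 ≤ 0; row 2: (29/5)/(3/5) = 29/3; row 3: (66/5)/(2/5) = 33. Minimum is 29/3 at row 2 (x_3 leaves); pivot element 3/5.
Divide row 2 by 3/5; eliminate column x_2 from the other rows.
Row 1 update in column x_4: 4 − (-3/5)·(5/3) = 5.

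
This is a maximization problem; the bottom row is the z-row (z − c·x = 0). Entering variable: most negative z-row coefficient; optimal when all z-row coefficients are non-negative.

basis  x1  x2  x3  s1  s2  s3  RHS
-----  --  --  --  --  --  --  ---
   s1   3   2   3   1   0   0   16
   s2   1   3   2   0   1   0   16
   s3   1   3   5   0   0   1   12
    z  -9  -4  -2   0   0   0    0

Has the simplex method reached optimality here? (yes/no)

The z-row has a negative entry -9 in column x1, so it is not optimal.

no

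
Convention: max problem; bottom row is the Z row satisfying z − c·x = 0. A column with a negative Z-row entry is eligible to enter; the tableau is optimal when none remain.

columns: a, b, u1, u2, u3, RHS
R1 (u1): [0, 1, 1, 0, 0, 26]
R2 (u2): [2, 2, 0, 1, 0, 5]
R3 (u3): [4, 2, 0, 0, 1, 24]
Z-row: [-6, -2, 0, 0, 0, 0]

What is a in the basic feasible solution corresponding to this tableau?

a is not in the basis, so in the current basic feasible solution a = 0.

0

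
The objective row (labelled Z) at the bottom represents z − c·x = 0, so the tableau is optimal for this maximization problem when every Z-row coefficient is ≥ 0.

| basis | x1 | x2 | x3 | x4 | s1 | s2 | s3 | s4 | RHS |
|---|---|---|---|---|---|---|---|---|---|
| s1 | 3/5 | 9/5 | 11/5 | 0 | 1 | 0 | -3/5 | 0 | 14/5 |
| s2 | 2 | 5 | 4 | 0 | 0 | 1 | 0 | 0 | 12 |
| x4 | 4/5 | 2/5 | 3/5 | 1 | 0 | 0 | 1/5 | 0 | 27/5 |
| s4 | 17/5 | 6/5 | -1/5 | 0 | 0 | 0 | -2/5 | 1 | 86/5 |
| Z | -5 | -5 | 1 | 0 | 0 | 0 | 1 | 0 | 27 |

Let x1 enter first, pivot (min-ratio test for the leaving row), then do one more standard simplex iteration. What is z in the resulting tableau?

Ratio test on column x1 — row 1: (14/5)/(3/5) = 14/3; row 2: 12/2 = 6; row 3: (27/5)/(4/5) = 27/4; row 4: (86/5)/(17/5) = 86/17. Minimum is 14/3 at row 1 (s1 leaves); pivot element 3/5.
Pivot on row 1; the Z-row RHS becomes 27 − (-5)·(14/3) = 151/3.
Next entering variable (most negative Z-row entry -4): s3.
Ratio test on column s3 — row 1: entry -1 ≤ 0; row 2: (8/3)/2 = 4/3; row 3: (5/3)/1 = 5/3; row 4: (4/3)/3 = 4/9. Minimum is 4/9 at row 4 (s4 leaves); pivot element 3.
After the second pivot the Z-row RHS is 151/3 − (-4)·(4/9) = 469/9.

469/9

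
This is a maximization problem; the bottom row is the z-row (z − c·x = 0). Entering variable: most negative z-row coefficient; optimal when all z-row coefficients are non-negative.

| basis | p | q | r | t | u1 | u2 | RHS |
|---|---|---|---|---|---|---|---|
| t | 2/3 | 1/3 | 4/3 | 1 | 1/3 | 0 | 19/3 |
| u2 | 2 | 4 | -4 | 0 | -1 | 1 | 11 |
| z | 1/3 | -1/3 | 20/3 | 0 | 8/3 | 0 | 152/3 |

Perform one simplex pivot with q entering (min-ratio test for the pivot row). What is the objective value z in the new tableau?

619/12

Ratio test on column q — row 1: (19/3)/(1/3) = 19; row 2: 11/4 = 11/4. Minimum is 11/4 at row 2 (u2 leaves); pivot element 4.
Pivot on row 2; the z-row RHS becomes 152/3 − (-1/3)·(11/4) = 619/12.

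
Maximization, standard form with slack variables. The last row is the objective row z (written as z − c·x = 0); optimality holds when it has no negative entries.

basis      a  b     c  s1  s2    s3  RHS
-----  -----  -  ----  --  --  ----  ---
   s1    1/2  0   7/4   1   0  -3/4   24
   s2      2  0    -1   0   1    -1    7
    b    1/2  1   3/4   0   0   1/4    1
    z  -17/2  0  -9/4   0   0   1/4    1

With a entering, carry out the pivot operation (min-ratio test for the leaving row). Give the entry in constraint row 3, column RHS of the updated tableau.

2

Ratio test on column a — row 1: 24/(1/2) = 48; row 2: 7/2 = 7/2; row 3: 1/(1/2) = 2. Minimum is 2 at row 3 (b leaves); pivot element 1/2.
Divide row 3 by 1/2; eliminate column a from the other rows.
In the new row 3, the RHS entry is the old entry divided by the pivot: 1/(1/2) = 2.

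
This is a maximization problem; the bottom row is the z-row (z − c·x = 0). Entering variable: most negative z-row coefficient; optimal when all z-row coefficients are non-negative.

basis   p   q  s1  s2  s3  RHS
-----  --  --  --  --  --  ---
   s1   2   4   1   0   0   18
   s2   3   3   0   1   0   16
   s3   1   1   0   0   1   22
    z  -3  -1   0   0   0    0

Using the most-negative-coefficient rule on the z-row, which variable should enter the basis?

Negative z-row entries: p: -3, q: -1.
The most negative is -3 in column p, so p enters.

p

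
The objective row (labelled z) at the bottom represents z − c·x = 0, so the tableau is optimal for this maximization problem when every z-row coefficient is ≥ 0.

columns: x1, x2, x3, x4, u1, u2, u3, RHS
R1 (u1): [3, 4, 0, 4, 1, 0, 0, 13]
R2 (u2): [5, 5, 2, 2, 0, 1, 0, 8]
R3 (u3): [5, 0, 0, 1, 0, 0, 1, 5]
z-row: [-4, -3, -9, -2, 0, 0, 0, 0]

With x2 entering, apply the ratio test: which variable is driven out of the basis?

u2

Column x2 entries and ratios — u1: 13/4 = 13/4; u2: 8/5 = 8/5; u3: 0 ≤ 0, skip.
Smallest ratio is 8/5 in the row of u2, so u2 leaves.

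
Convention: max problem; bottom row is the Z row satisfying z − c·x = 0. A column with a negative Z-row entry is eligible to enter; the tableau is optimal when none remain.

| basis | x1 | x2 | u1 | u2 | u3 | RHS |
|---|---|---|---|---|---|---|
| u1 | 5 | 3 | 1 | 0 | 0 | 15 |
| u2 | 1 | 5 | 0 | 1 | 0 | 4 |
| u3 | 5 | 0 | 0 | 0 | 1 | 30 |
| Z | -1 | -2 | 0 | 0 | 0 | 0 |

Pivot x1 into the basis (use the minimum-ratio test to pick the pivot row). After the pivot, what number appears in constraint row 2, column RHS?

1

Ratio test on column x1 — row 1: 15/5 = 3; row 2: 4/1 = 4; row 3: 30/5 = 6. Minimum is 3 at row 1 (u1 leaves); pivot element 5.
Divide row 1 by 5; eliminate column x1 from the other rows.
Row 2 update in column RHS: 4 − 1·3 = 1.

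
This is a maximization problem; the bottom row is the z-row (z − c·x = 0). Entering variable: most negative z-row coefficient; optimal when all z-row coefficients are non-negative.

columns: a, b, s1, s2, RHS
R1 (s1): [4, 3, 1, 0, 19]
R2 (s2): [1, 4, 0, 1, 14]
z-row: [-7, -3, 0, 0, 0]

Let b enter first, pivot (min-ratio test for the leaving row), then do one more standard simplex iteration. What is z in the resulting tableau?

Ratio test on column b — row 1: 19/3 = 19/3; row 2: 14/4 = 7/2. Minimum is 7/2 at row 2 (s2 leaves); pivot element 4.
Pivot on row 2; the z-row RHS becomes 0 − (-3)·(7/2) = 21/2.
Next entering variable (most negative z-row entry -25/4): a.
Ratio test on column a — row 1: (17/2)/(13/4) = 34/13; row 2: (7/2)/(1/4) = 14. Minimum is 34/13 at row 1 (s1 leaves); pivot element 13/4.
After the second pivot the z-row RHS is 21/2 − (-25/4)·(34/13) = 349/13.

349/13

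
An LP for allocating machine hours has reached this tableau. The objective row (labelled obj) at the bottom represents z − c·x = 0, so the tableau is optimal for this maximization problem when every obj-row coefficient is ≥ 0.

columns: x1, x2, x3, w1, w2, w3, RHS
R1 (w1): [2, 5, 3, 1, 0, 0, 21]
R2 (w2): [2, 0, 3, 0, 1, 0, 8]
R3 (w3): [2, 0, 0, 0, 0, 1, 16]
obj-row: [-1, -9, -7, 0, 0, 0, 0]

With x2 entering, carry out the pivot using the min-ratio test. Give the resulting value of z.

Ratio test on column x2 — row 1: 21/5 = 21/5; row 2: entry 0 ≤ 0; row 3: entry 0 ≤ 0. Minimum is 21/5 at row 1 (w1 leaves); pivot element 5.
Pivot on row 1; the obj-row RHS becomes 0 − (-9)·(21/5) = 189/5.

189/5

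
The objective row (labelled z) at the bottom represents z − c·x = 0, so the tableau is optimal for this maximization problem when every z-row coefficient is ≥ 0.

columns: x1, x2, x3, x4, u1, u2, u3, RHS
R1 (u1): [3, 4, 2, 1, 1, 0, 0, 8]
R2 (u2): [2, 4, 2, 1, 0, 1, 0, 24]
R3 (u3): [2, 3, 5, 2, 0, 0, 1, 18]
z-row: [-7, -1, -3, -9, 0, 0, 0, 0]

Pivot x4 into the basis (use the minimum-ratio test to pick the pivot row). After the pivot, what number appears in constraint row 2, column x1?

Ratio test on column x4 — row 1: 8/1 = 8; row 2: 24/1 = 24; row 3: 18/2 = 9. Minimum is 8 at row 1 (u1 leaves); pivot element 1.
Divide row 1 by 1; eliminate column x4 from the other rows.
Row 2 update in column x1: 2 − 1·3 = -1.

-1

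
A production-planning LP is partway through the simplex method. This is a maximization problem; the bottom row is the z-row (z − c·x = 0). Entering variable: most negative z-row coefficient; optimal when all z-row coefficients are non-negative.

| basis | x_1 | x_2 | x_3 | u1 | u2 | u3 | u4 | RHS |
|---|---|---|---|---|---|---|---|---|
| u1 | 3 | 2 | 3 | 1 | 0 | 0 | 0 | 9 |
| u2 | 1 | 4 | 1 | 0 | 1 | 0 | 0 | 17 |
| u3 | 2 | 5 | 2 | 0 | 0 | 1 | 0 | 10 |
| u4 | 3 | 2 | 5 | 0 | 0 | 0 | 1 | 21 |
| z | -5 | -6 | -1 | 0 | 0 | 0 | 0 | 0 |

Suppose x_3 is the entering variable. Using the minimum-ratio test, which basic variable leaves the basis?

Column x_3 entries and ratios — u1: 9/3 = 3; u2: 17/1 = 17; u3: 10/2 = 5; u4: 21/5 = 21/5.
Smallest ratio is 3 in the row of u1, so u1 leaves.

u1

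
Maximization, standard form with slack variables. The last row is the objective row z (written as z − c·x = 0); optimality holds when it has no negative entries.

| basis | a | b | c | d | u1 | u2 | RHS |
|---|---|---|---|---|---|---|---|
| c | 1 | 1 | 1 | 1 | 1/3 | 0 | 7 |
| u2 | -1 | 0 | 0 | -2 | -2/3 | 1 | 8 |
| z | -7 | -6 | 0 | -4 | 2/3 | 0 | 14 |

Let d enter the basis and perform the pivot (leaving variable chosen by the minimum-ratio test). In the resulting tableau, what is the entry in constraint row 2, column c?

Ratio test on column d — row 1: 7/1 = 7; row 2: entry -2 ≤ 0. Minimum is 7 at row 1 (c leaves); pivot element 1.
Divide row 1 by 1; eliminate column d from the other rows.
Row 2 update in column c: 0 − (-2)·1 = 2.

2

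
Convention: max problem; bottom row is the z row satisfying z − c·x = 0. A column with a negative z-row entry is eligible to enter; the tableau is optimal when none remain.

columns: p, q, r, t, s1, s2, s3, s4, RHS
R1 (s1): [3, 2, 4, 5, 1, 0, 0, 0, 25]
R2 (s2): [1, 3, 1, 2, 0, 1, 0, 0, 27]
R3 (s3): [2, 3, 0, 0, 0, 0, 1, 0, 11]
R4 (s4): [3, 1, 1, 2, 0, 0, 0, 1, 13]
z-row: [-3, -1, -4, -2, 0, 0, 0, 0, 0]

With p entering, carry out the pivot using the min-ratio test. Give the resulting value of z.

13

Ratio test on column p — row 1: 25/3 = 25/3; row 2: 27/1 = 27; row 3: 11/2 = 11/2; row 4: 13/3 = 13/3. Minimum is 13/3 at row 4 (s4 leaves); pivot element 3.
Pivot on row 4; the z-row RHS becomes 0 − (-3)·(13/3) = 13.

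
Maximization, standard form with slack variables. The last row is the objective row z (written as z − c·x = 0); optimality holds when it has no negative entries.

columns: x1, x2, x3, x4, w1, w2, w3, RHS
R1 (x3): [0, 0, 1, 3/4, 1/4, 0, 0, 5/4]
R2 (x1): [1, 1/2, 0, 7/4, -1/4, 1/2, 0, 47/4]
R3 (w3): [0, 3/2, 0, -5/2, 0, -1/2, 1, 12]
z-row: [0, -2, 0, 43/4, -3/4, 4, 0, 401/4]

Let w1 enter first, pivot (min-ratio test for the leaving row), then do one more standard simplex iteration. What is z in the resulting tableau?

120

Ratio test on column w1 — row 1: (5/4)/(1/4) = 5; row 2: entry -1/4 ≤ 0; row 3: entry 0 ≤ 0. Minimum is 5 at row 1 (x3 leaves); pivot element 1/4.
Pivot on row 1; the z-row RHS becomes 401/4 − (-3/4)·5 = 104.
Next entering variable (most negative z-row entry -2): x2.
Ratio test on column x2 — row 1: entry 0 ≤ 0; row 2: 13/(1/2) = 26; row 3: 12/(3/2) = 8. Minimum is 8 at row 3 (w3 leaves); pivot element 3/2.
After the second pivot the z-row RHS is 104 − (-2)·8 = 120.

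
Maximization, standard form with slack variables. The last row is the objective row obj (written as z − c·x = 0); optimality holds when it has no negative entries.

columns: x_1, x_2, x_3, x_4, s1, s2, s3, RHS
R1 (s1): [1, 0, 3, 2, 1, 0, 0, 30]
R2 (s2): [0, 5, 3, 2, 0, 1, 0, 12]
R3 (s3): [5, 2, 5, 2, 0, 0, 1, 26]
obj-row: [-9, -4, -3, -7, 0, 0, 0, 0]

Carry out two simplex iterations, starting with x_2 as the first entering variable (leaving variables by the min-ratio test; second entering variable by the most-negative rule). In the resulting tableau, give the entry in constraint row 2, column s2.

1/5

Ratio test on column x_2 — row 1: entry 0 ≤ 0; row 2: 12/5 = 12/5; row 3: 26/2 = 13. Minimum is 12/5 at row 2 (s2 leaves); pivot element 5.
Divide row 2 by 5; eliminate column x_2 from the other rows.
Second iteration: most negative obj-row entry is -9 in column x_1, so x_1 enters.
Ratio test on column x_1 — row 1: 30/1 = 30; row 2: entry 0 ≤ 0; row 3: (106/5)/5 = 106/25. Minimum is 106/25 at row 3 (s3 leaves); pivot element 5.
Divide row 3 by 5; eliminate column x_1 from the other rows.
After both pivots, the entry at constraint row 2, column s2 is 1/5.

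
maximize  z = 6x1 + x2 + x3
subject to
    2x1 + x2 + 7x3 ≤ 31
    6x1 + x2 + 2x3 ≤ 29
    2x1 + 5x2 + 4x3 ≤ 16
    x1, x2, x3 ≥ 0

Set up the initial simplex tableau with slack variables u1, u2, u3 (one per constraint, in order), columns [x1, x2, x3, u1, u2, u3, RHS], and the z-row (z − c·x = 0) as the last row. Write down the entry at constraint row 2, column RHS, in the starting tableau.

The RHS of constraint 2 is b_2 = 29.

29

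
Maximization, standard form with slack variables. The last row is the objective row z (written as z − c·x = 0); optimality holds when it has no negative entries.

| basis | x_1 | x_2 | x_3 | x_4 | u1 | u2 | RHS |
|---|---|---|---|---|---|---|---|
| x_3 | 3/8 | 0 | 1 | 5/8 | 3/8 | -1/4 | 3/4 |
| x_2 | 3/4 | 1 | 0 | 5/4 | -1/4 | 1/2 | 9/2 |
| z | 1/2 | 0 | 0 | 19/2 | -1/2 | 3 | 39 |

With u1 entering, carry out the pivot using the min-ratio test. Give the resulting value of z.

Ratio test on column u1 — row 1: (3/4)/(3/8) = 2; row 2: entry -1/4 ≤ 0. Minimum is 2 at row 1 (x_3 leaves); pivot element 3/8.
Pivot on row 1; the z-row RHS becomes 39 − (-1/2)·2 = 40.

40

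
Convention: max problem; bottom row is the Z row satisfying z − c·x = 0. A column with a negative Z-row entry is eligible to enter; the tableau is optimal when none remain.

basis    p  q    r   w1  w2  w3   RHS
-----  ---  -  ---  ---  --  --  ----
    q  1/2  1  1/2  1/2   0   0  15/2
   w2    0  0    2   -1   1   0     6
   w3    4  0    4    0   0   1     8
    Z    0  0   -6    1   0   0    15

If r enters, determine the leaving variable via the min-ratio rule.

w3

Column r entries and ratios — q: (15/2)/(1/2) = 15; w2: 6/2 = 3; w3: 8/4 = 2.
Smallest ratio is 2 in the row of w3, so w3 leaves.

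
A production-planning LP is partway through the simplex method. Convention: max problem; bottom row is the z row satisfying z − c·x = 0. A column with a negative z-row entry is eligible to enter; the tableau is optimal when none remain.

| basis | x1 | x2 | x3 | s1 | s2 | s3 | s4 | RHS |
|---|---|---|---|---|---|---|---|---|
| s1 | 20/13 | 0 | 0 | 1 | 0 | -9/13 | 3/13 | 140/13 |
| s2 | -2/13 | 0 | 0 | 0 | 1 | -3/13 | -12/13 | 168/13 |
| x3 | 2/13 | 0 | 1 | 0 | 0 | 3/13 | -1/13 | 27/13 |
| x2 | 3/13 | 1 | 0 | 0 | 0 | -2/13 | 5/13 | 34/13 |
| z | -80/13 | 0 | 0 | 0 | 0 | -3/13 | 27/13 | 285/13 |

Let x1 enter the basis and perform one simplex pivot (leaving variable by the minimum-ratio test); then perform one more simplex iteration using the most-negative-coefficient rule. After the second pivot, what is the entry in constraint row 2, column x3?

Ratio test on column x1 — row 1: (140/13)/(20/13) = 7; row 2: entry -2/13 ≤ 0; row 3: (27/13)/(2/13) = 27/2; row 4: (34/13)/(3/13) = 34/3. Minimum is 7 at row 1 (s1 leaves); pivot element 20/13.
Divide row 1 by 20/13; eliminate column x1 from the other rows.
Second iteration: most negative z-row entry is -3 in column s3, so s3 enters.
Ratio test on column s3 — row 1: entry -9/20 ≤ 0; row 2: entry -3/10 ≤ 0; row 3: 1/(3/10) = 10/3; row 4: entry -1/20 ≤ 0. Minimum is 10/3 at row 3 (x3 leaves); pivot element 3/10.
Divide row 3 by 3/10; eliminate column s3 from the other rows.
After both pivots, the entry at constraint row 2, column x3 is 1.

1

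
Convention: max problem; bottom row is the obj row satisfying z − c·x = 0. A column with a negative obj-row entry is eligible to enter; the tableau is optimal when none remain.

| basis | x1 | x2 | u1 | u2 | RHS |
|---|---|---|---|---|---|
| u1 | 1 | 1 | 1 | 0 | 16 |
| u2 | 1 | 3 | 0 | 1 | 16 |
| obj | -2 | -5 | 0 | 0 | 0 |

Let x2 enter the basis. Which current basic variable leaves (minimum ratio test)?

u2

Column x2 entries and ratios — u1: 16/1 = 16; u2: 16/3 = 16/3.
Smallest ratio is 16/3 in the row of u2, so u2 leaves.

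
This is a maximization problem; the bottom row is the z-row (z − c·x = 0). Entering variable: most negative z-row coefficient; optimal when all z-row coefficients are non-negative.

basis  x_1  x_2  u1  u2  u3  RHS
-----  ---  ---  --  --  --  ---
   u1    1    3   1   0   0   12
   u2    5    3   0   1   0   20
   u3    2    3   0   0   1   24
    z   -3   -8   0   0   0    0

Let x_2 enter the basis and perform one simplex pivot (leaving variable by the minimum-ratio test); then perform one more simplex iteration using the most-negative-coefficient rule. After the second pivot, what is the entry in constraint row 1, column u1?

Ratio test on column x_2 — row 1: 12/3 = 4; row 2: 20/3 = 20/3; row 3: 24/3 = 8. Minimum is 4 at row 1 (u1 leaves); pivot element 3.
Divide row 1 by 3; eliminate column x_2 from the other rows.
Second iteration: most negative z-row entry is -1/3 in column x_1, so x_1 enters.
Ratio test on column x_1 — row 1: 4/(1/3) = 12; row 2: 8/4 = 2; row 3: 12/1 = 12. Minimum is 2 at row 2 (u2 leaves); pivot element 4.
Divide row 2 by 4; eliminate column x_1 from the other rows.
After both pivots, the entry at constraint row 1, column u1 is 5/12.

5/12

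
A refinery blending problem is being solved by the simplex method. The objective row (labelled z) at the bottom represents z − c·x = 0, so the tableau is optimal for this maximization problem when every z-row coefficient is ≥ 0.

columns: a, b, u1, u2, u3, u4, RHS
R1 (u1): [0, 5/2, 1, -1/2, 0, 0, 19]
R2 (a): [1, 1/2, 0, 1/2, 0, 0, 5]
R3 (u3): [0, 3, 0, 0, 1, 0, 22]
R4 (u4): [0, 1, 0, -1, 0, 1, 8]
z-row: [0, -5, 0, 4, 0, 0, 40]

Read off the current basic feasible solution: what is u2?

u2 is not in the basis, so in the current basic feasible solution u2 = 0.

0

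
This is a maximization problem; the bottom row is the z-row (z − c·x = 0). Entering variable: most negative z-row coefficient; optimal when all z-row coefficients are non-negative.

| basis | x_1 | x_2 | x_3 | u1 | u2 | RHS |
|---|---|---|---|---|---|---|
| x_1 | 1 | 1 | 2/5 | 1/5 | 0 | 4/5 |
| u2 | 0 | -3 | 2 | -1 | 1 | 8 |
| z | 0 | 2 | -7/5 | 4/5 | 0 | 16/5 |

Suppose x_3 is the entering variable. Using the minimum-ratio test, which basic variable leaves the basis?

Column x_3 entries and ratios — x_1: (4/5)/(2/5) = 2; u2: 8/2 = 4.
Smallest ratio is 2 in the row of x_1, so x_1 leaves.

x_1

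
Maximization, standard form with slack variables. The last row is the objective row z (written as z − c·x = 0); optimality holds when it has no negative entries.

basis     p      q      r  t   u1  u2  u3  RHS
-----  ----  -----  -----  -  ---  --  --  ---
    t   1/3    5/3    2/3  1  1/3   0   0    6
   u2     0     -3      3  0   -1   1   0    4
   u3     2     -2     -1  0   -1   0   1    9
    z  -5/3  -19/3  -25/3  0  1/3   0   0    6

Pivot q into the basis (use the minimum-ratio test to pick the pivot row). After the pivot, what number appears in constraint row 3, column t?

6/5

Ratio test on column q — row 1: 6/(5/3) = 18/5; row 2: entry -3 ≤ 0; row 3: entry -2 ≤ 0. Minimum is 18/5 at row 1 (t leaves); pivot element 5/3.
Divide row 1 by 5/3; eliminate column q from the other rows.
Row 3 update in column t: 0 − (-2)·(3/5) = 6/5.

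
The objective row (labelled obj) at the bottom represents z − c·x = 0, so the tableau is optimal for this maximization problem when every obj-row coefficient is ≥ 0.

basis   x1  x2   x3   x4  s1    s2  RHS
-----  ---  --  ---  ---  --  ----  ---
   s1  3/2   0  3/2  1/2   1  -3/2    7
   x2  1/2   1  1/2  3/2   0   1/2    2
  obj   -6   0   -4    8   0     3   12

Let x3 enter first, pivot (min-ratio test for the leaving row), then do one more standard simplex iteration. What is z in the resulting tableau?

36

Ratio test on column x3 — row 1: 7/(3/2) = 14/3; row 2: 2/(1/2) = 4. Minimum is 4 at row 2 (x2 leaves); pivot element 1/2.
Pivot on row 2; the obj-row RHS becomes 12 − (-4)·4 = 28.
Next entering variable (most negative obj-row entry -2): x1.
Ratio test on column x1 — row 1: entry 0 ≤ 0; row 2: 4/1 = 4. Minimum is 4 at row 2 (x3 leaves); pivot element 1.
After the second pivot the obj-row RHS is 28 − (-2)·4 = 36.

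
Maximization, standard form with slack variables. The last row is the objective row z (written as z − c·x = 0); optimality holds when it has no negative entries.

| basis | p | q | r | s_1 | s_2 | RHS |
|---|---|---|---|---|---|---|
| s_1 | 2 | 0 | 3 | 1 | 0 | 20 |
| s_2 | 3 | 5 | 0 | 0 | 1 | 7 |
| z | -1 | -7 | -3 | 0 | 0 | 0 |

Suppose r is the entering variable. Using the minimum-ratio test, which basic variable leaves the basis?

s_1

Column r entries and ratios — s_1: 20/3 = 20/3; s_2: 0 ≤ 0, skip.
Smallest ratio is 20/3 in the row of s_1, so s_1 leaves.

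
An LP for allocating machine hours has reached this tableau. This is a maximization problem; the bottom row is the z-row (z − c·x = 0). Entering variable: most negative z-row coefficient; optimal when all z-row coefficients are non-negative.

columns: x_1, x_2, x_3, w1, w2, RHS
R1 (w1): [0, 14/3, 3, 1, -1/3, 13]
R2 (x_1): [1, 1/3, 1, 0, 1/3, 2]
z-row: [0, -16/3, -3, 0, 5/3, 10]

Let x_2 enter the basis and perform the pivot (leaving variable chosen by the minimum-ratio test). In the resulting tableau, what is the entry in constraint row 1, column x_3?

9/14

Ratio test on column x_2 — row 1: 13/(14/3) = 39/14; row 2: 2/(1/3) = 6. Minimum is 39/14 at row 1 (w1 leaves); pivot element 14/3.
Divide row 1 by 14/3; eliminate column x_2 from the other rows.
In the new row 1, the x_3 entry is the old entry divided by the pivot: 3/(14/3) = 9/14.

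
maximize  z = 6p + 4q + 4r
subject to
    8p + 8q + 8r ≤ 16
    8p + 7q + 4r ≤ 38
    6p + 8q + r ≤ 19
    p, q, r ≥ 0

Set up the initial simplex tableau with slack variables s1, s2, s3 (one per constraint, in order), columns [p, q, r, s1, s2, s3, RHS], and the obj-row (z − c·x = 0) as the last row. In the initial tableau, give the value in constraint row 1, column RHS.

The RHS of constraint 1 is b_1 = 16.

16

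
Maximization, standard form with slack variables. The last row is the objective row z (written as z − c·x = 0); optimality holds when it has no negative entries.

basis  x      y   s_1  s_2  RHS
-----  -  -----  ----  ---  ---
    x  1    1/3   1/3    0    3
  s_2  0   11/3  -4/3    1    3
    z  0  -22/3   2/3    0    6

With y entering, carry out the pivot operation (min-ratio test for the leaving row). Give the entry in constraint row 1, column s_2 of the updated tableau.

-1/11

Ratio test on column y — row 1: 3/(1/3) = 9; row 2: 3/(11/3) = 9/11. Minimum is 9/11 at row 2 (s_2 leaves); pivot element 11/3.
Divide row 2 by 11/3; eliminate column y from the other rows.
Row 1 update in column s_2: 0 − (1/3)·(3/11) = -1/11.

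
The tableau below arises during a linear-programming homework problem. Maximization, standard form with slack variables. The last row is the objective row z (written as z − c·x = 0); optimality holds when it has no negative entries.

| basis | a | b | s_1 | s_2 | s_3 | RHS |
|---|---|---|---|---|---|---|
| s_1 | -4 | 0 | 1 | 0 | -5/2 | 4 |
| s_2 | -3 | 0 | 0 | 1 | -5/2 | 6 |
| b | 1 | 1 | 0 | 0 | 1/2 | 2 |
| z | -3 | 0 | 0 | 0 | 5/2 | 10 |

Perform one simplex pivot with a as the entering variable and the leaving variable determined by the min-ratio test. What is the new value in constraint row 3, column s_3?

1/2

Ratio test on column a — row 1: entry -4 ≤ 0; row 2: entry -3 ≤ 0; row 3: 2/1 = 2. Minimum is 2 at row 3 (b leaves); pivot element 1.
Divide row 3 by 1; eliminate column a from the other rows.
In the new row 3, the s_3 entry is the old entry divided by the pivot: (1/2)/1 = 1/2.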